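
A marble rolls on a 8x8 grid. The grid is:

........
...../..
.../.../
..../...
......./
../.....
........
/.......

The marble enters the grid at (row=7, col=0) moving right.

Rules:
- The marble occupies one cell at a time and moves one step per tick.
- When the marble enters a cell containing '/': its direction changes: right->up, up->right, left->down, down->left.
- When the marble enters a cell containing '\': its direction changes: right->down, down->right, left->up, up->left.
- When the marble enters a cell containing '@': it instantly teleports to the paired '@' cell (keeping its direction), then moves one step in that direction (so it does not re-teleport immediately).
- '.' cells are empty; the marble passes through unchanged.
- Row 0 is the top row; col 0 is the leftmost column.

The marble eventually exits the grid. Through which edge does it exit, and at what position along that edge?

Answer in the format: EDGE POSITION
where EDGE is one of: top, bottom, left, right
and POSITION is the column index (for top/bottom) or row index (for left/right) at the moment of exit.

Step 1: enter (7,0), '/' deflects right->up, move up to (6,0)
Step 2: enter (6,0), '.' pass, move up to (5,0)
Step 3: enter (5,0), '.' pass, move up to (4,0)
Step 4: enter (4,0), '.' pass, move up to (3,0)
Step 5: enter (3,0), '.' pass, move up to (2,0)
Step 6: enter (2,0), '.' pass, move up to (1,0)
Step 7: enter (1,0), '.' pass, move up to (0,0)
Step 8: enter (0,0), '.' pass, move up to (-1,0)
Step 9: at (-1,0) — EXIT via top edge, pos 0

Answer: top 0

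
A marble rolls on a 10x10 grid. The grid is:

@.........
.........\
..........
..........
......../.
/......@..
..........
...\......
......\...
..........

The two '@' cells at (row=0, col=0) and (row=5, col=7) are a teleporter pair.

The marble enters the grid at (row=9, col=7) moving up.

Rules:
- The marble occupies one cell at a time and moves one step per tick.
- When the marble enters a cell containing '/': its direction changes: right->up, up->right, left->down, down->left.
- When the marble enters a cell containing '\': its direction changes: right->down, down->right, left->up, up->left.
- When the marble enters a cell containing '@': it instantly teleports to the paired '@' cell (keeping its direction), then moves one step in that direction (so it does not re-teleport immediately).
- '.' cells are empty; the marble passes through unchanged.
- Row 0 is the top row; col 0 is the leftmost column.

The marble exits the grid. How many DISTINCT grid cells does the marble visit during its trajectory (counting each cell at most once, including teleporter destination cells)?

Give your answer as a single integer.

Step 1: enter (9,7), '.' pass, move up to (8,7)
Step 2: enter (8,7), '.' pass, move up to (7,7)
Step 3: enter (7,7), '.' pass, move up to (6,7)
Step 4: enter (6,7), '.' pass, move up to (5,7)
Step 5: enter (5,7), '@' teleport (5,7)->(0,0), also enter (0,0), move up to (-1,0)
Step 6: at (-1,0) — EXIT via top edge, pos 0
Distinct cells visited: 6 (path length 6)

Answer: 6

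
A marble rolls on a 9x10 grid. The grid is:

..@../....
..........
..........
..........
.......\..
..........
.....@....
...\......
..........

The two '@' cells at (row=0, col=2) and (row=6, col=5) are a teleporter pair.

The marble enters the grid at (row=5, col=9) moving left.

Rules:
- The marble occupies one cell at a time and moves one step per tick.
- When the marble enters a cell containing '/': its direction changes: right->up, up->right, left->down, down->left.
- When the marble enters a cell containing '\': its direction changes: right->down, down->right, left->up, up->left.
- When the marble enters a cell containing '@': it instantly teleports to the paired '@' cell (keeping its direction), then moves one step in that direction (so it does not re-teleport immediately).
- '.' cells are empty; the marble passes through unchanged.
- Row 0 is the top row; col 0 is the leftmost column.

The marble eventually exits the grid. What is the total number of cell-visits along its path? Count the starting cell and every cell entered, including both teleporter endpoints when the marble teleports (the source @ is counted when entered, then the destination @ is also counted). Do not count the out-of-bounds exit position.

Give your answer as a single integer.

Answer: 10

Derivation:
Step 1: enter (5,9), '.' pass, move left to (5,8)
Step 2: enter (5,8), '.' pass, move left to (5,7)
Step 3: enter (5,7), '.' pass, move left to (5,6)
Step 4: enter (5,6), '.' pass, move left to (5,5)
Step 5: enter (5,5), '.' pass, move left to (5,4)
Step 6: enter (5,4), '.' pass, move left to (5,3)
Step 7: enter (5,3), '.' pass, move left to (5,2)
Step 8: enter (5,2), '.' pass, move left to (5,1)
Step 9: enter (5,1), '.' pass, move left to (5,0)
Step 10: enter (5,0), '.' pass, move left to (5,-1)
Step 11: at (5,-1) — EXIT via left edge, pos 5
Path length (cell visits): 10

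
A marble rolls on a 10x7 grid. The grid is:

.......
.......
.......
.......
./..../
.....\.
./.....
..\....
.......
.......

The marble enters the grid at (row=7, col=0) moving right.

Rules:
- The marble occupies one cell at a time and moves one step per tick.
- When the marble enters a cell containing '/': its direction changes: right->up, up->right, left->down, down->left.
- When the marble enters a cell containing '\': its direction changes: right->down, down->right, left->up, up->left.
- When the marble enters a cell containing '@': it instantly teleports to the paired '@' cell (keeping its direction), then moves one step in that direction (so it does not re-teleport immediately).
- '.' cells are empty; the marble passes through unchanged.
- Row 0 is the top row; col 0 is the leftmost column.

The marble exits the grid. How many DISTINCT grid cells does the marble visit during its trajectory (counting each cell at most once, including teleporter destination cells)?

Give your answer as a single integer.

Step 1: enter (7,0), '.' pass, move right to (7,1)
Step 2: enter (7,1), '.' pass, move right to (7,2)
Step 3: enter (7,2), '\' deflects right->down, move down to (8,2)
Step 4: enter (8,2), '.' pass, move down to (9,2)
Step 5: enter (9,2), '.' pass, move down to (10,2)
Step 6: at (10,2) — EXIT via bottom edge, pos 2
Distinct cells visited: 5 (path length 5)

Answer: 5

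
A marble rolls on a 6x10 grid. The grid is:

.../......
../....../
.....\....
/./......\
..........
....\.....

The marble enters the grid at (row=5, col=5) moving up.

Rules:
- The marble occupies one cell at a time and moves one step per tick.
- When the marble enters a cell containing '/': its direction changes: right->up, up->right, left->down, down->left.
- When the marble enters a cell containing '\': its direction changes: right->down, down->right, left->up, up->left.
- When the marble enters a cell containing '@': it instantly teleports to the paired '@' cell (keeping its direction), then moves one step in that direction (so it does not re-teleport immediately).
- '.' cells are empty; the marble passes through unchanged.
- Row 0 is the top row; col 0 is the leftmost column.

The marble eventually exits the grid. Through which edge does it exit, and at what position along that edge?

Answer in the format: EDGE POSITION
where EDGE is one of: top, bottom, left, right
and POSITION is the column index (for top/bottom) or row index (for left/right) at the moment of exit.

Answer: left 2

Derivation:
Step 1: enter (5,5), '.' pass, move up to (4,5)
Step 2: enter (4,5), '.' pass, move up to (3,5)
Step 3: enter (3,5), '.' pass, move up to (2,5)
Step 4: enter (2,5), '\' deflects up->left, move left to (2,4)
Step 5: enter (2,4), '.' pass, move left to (2,3)
Step 6: enter (2,3), '.' pass, move left to (2,2)
Step 7: enter (2,2), '.' pass, move left to (2,1)
Step 8: enter (2,1), '.' pass, move left to (2,0)
Step 9: enter (2,0), '.' pass, move left to (2,-1)
Step 10: at (2,-1) — EXIT via left edge, pos 2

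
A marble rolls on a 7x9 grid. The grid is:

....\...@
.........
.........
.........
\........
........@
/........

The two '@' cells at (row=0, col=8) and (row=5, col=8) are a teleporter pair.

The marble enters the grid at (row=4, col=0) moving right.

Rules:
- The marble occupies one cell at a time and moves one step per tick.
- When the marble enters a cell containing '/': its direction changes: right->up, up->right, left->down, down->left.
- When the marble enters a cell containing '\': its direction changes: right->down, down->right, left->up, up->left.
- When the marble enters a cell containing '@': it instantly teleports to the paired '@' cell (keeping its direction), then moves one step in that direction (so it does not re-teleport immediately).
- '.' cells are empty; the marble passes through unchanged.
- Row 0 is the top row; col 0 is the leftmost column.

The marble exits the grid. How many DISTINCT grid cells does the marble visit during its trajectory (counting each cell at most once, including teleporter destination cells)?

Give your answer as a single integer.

Step 1: enter (4,0), '\' deflects right->down, move down to (5,0)
Step 2: enter (5,0), '.' pass, move down to (6,0)
Step 3: enter (6,0), '/' deflects down->left, move left to (6,-1)
Step 4: at (6,-1) — EXIT via left edge, pos 6
Distinct cells visited: 3 (path length 3)

Answer: 3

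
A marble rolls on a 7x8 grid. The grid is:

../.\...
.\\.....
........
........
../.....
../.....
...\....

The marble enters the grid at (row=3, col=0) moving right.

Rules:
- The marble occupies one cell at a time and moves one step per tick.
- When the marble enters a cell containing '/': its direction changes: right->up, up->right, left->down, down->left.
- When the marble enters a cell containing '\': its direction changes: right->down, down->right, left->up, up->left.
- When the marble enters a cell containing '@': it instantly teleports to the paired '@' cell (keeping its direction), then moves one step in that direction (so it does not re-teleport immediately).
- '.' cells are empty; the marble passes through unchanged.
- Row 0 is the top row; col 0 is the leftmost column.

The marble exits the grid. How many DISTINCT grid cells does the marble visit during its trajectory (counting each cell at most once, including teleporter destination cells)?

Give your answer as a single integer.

Answer: 8

Derivation:
Step 1: enter (3,0), '.' pass, move right to (3,1)
Step 2: enter (3,1), '.' pass, move right to (3,2)
Step 3: enter (3,2), '.' pass, move right to (3,3)
Step 4: enter (3,3), '.' pass, move right to (3,4)
Step 5: enter (3,4), '.' pass, move right to (3,5)
Step 6: enter (3,5), '.' pass, move right to (3,6)
Step 7: enter (3,6), '.' pass, move right to (3,7)
Step 8: enter (3,7), '.' pass, move right to (3,8)
Step 9: at (3,8) — EXIT via right edge, pos 3
Distinct cells visited: 8 (path length 8)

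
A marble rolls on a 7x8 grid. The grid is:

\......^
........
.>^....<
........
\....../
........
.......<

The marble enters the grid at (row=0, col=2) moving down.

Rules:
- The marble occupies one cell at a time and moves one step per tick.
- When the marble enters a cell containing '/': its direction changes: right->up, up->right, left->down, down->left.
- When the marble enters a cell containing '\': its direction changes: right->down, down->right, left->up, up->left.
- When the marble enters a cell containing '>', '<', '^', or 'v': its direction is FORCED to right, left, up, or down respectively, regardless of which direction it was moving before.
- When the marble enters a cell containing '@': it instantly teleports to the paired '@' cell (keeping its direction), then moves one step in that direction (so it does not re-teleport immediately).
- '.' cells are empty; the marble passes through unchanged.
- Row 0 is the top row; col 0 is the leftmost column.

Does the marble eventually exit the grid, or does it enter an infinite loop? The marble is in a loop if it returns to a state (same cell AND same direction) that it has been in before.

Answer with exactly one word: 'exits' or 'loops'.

Answer: exits

Derivation:
Step 1: enter (0,2), '.' pass, move down to (1,2)
Step 2: enter (1,2), '.' pass, move down to (2,2)
Step 3: enter (2,2), '^' forces down->up, move up to (1,2)
Step 4: enter (1,2), '.' pass, move up to (0,2)
Step 5: enter (0,2), '.' pass, move up to (-1,2)
Step 6: at (-1,2) — EXIT via top edge, pos 2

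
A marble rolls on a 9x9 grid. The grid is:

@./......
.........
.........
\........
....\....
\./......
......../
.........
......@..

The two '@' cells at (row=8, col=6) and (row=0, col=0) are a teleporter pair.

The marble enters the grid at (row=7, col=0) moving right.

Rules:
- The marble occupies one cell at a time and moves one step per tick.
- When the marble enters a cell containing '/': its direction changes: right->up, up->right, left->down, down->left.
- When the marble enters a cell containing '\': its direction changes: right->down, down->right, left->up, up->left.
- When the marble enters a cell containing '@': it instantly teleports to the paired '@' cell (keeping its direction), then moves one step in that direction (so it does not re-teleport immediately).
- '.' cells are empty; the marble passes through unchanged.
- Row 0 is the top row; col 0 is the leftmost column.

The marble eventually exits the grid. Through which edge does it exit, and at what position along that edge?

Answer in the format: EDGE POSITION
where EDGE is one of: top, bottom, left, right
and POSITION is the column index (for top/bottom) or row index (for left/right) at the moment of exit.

Answer: right 7

Derivation:
Step 1: enter (7,0), '.' pass, move right to (7,1)
Step 2: enter (7,1), '.' pass, move right to (7,2)
Step 3: enter (7,2), '.' pass, move right to (7,3)
Step 4: enter (7,3), '.' pass, move right to (7,4)
Step 5: enter (7,4), '.' pass, move right to (7,5)
Step 6: enter (7,5), '.' pass, move right to (7,6)
Step 7: enter (7,6), '.' pass, move right to (7,7)
Step 8: enter (7,7), '.' pass, move right to (7,8)
Step 9: enter (7,8), '.' pass, move right to (7,9)
Step 10: at (7,9) — EXIT via right edge, pos 7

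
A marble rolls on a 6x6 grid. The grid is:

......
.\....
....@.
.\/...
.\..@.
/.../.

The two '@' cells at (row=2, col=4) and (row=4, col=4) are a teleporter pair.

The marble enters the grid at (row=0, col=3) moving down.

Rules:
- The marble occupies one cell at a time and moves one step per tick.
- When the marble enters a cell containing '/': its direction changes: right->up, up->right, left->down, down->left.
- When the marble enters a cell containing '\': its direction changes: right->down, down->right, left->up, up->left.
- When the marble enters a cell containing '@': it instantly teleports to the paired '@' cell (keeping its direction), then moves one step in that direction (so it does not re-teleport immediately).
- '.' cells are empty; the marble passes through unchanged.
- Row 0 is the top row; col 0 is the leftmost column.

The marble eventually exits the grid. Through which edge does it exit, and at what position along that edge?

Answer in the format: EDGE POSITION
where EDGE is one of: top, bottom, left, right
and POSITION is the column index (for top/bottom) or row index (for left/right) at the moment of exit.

Step 1: enter (0,3), '.' pass, move down to (1,3)
Step 2: enter (1,3), '.' pass, move down to (2,3)
Step 3: enter (2,3), '.' pass, move down to (3,3)
Step 4: enter (3,3), '.' pass, move down to (4,3)
Step 5: enter (4,3), '.' pass, move down to (5,3)
Step 6: enter (5,3), '.' pass, move down to (6,3)
Step 7: at (6,3) — EXIT via bottom edge, pos 3

Answer: bottom 3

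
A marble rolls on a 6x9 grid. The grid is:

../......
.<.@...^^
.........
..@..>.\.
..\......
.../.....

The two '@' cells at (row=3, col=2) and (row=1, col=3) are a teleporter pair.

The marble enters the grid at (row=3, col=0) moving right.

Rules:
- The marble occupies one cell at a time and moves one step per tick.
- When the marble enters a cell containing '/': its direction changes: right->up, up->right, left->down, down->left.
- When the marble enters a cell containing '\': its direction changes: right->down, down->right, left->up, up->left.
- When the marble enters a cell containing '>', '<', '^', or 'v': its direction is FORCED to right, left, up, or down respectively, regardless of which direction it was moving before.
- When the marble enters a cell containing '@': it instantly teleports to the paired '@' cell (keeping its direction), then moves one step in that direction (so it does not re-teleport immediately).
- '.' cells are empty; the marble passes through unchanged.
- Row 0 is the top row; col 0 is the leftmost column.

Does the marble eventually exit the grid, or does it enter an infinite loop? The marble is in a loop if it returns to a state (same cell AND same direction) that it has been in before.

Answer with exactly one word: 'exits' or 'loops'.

Step 1: enter (3,0), '.' pass, move right to (3,1)
Step 2: enter (3,1), '.' pass, move right to (3,2)
Step 3: enter (3,2), '@' teleport (3,2)->(1,3), also enter (1,3), move right to (1,4)
Step 4: enter (1,4), '.' pass, move right to (1,5)
Step 5: enter (1,5), '.' pass, move right to (1,6)
Step 6: enter (1,6), '.' pass, move right to (1,7)
Step 7: enter (1,7), '^' forces right->up, move up to (0,7)
Step 8: enter (0,7), '.' pass, move up to (-1,7)
Step 9: at (-1,7) — EXIT via top edge, pos 7

Answer: exits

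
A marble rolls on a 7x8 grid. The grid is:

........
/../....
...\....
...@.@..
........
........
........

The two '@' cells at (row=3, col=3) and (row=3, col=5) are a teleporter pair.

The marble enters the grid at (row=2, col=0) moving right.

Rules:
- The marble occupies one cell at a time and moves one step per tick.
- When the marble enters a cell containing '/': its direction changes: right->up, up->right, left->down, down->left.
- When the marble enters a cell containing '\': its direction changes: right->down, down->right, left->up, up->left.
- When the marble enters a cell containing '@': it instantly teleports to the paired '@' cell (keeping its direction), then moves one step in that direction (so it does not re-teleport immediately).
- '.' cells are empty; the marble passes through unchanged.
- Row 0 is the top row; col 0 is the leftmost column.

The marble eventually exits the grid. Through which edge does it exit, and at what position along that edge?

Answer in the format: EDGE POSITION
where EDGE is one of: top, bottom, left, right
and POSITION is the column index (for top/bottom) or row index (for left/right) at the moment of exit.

Step 1: enter (2,0), '.' pass, move right to (2,1)
Step 2: enter (2,1), '.' pass, move right to (2,2)
Step 3: enter (2,2), '.' pass, move right to (2,3)
Step 4: enter (2,3), '\' deflects right->down, move down to (3,3)
Step 5: enter (3,3), '@' teleport (3,3)->(3,5), also enter (3,5), move down to (4,5)
Step 6: enter (4,5), '.' pass, move down to (5,5)
Step 7: enter (5,5), '.' pass, move down to (6,5)
Step 8: enter (6,5), '.' pass, move down to (7,5)
Step 9: at (7,5) — EXIT via bottom edge, pos 5

Answer: bottom 5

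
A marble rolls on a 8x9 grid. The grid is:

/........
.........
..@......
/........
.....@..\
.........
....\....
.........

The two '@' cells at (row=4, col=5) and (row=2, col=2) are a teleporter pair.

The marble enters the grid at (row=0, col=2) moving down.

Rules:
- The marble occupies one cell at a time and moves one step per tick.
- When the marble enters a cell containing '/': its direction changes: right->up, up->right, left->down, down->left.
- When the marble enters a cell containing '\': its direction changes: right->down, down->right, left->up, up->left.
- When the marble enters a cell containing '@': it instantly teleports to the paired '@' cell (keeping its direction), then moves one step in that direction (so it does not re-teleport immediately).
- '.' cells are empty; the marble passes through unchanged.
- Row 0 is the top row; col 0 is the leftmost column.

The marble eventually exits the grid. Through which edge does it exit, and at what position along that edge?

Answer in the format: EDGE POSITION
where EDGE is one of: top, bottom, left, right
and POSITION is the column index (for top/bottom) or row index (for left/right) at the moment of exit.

Answer: bottom 5

Derivation:
Step 1: enter (0,2), '.' pass, move down to (1,2)
Step 2: enter (1,2), '.' pass, move down to (2,2)
Step 3: enter (2,2), '@' teleport (2,2)->(4,5), also enter (4,5), move down to (5,5)
Step 4: enter (5,5), '.' pass, move down to (6,5)
Step 5: enter (6,5), '.' pass, move down to (7,5)
Step 6: enter (7,5), '.' pass, move down to (8,5)
Step 7: at (8,5) — EXIT via bottom edge, pos 5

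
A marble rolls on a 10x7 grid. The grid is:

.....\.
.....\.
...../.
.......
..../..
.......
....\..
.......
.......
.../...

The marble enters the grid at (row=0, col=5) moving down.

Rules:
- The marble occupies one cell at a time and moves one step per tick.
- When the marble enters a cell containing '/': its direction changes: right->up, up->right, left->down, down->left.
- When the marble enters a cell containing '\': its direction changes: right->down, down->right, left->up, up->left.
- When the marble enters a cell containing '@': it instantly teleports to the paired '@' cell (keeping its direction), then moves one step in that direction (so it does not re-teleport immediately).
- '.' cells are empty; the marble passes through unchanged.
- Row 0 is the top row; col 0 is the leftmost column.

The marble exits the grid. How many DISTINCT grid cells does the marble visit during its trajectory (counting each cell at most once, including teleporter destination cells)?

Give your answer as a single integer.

Answer: 2

Derivation:
Step 1: enter (0,5), '\' deflects down->right, move right to (0,6)
Step 2: enter (0,6), '.' pass, move right to (0,7)
Step 3: at (0,7) — EXIT via right edge, pos 0
Distinct cells visited: 2 (path length 2)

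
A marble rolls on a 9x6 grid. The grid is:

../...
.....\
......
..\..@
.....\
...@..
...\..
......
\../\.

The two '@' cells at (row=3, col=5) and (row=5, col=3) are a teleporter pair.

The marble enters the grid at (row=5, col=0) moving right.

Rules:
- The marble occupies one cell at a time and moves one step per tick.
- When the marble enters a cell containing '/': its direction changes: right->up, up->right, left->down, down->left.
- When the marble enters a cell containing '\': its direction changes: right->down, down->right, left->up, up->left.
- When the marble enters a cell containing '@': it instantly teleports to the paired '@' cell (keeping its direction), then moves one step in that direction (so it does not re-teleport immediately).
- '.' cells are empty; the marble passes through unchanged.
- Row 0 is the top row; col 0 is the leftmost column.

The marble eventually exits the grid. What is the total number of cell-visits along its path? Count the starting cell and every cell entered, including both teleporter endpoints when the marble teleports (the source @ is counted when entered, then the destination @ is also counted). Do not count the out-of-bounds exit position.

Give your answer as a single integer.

Step 1: enter (5,0), '.' pass, move right to (5,1)
Step 2: enter (5,1), '.' pass, move right to (5,2)
Step 3: enter (5,2), '.' pass, move right to (5,3)
Step 4: enter (5,3), '@' teleport (5,3)->(3,5), also enter (3,5), move right to (3,6)
Step 5: at (3,6) — EXIT via right edge, pos 3
Path length (cell visits): 5

Answer: 5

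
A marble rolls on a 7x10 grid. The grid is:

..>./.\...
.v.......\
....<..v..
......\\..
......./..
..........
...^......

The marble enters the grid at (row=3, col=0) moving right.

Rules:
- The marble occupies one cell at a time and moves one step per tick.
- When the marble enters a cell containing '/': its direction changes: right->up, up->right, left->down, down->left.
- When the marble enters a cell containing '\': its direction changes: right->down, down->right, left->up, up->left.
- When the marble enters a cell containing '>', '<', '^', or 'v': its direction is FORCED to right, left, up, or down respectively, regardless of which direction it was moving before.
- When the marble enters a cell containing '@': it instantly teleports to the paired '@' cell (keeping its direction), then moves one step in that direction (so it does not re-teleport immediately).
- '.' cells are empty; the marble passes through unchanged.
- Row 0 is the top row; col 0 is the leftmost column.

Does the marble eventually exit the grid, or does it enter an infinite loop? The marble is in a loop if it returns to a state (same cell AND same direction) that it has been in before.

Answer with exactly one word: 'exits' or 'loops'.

Answer: exits

Derivation:
Step 1: enter (3,0), '.' pass, move right to (3,1)
Step 2: enter (3,1), '.' pass, move right to (3,2)
Step 3: enter (3,2), '.' pass, move right to (3,3)
Step 4: enter (3,3), '.' pass, move right to (3,4)
Step 5: enter (3,4), '.' pass, move right to (3,5)
Step 6: enter (3,5), '.' pass, move right to (3,6)
Step 7: enter (3,6), '\' deflects right->down, move down to (4,6)
Step 8: enter (4,6), '.' pass, move down to (5,6)
Step 9: enter (5,6), '.' pass, move down to (6,6)
Step 10: enter (6,6), '.' pass, move down to (7,6)
Step 11: at (7,6) — EXIT via bottom edge, pos 6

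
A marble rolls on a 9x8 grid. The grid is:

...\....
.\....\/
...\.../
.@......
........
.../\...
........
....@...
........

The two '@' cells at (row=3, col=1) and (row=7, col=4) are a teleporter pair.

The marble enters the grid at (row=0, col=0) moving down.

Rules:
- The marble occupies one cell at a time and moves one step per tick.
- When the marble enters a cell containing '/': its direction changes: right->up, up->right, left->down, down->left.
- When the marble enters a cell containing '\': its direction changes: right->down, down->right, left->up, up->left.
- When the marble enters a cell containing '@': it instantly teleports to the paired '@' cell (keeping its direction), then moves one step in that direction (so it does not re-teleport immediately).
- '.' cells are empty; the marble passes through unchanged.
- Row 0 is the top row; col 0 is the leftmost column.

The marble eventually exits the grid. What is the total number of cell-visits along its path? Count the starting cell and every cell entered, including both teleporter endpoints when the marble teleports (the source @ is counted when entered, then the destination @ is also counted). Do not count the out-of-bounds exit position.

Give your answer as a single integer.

Step 1: enter (0,0), '.' pass, move down to (1,0)
Step 2: enter (1,0), '.' pass, move down to (2,0)
Step 3: enter (2,0), '.' pass, move down to (3,0)
Step 4: enter (3,0), '.' pass, move down to (4,0)
Step 5: enter (4,0), '.' pass, move down to (5,0)
Step 6: enter (5,0), '.' pass, move down to (6,0)
Step 7: enter (6,0), '.' pass, move down to (7,0)
Step 8: enter (7,0), '.' pass, move down to (8,0)
Step 9: enter (8,0), '.' pass, move down to (9,0)
Step 10: at (9,0) — EXIT via bottom edge, pos 0
Path length (cell visits): 9

Answer: 9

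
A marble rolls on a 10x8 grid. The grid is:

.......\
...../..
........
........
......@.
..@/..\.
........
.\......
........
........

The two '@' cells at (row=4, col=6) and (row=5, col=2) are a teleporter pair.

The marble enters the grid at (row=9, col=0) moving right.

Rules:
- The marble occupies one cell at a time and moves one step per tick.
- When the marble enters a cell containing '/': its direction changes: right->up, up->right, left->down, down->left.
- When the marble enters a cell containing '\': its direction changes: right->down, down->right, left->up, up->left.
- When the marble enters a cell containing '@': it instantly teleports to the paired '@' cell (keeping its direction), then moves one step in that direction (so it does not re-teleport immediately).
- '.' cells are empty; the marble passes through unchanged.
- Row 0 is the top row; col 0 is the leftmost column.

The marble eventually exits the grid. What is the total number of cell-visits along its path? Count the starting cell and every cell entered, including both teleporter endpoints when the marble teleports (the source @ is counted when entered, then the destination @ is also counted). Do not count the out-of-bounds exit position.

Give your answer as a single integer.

Step 1: enter (9,0), '.' pass, move right to (9,1)
Step 2: enter (9,1), '.' pass, move right to (9,2)
Step 3: enter (9,2), '.' pass, move right to (9,3)
Step 4: enter (9,3), '.' pass, move right to (9,4)
Step 5: enter (9,4), '.' pass, move right to (9,5)
Step 6: enter (9,5), '.' pass, move right to (9,6)
Step 7: enter (9,6), '.' pass, move right to (9,7)
Step 8: enter (9,7), '.' pass, move right to (9,8)
Step 9: at (9,8) — EXIT via right edge, pos 9
Path length (cell visits): 8

Answer: 8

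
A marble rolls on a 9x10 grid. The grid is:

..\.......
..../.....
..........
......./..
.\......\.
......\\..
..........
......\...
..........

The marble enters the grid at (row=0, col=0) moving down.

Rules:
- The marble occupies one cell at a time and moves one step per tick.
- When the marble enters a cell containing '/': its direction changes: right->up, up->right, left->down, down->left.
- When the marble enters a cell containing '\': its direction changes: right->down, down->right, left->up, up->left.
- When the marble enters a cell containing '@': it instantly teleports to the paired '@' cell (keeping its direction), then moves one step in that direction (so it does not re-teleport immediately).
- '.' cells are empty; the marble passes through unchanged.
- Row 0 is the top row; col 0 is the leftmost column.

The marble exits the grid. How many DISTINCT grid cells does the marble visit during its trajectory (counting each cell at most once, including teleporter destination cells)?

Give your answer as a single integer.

Step 1: enter (0,0), '.' pass, move down to (1,0)
Step 2: enter (1,0), '.' pass, move down to (2,0)
Step 3: enter (2,0), '.' pass, move down to (3,0)
Step 4: enter (3,0), '.' pass, move down to (4,0)
Step 5: enter (4,0), '.' pass, move down to (5,0)
Step 6: enter (5,0), '.' pass, move down to (6,0)
Step 7: enter (6,0), '.' pass, move down to (7,0)
Step 8: enter (7,0), '.' pass, move down to (8,0)
Step 9: enter (8,0), '.' pass, move down to (9,0)
Step 10: at (9,0) — EXIT via bottom edge, pos 0
Distinct cells visited: 9 (path length 9)

Answer: 9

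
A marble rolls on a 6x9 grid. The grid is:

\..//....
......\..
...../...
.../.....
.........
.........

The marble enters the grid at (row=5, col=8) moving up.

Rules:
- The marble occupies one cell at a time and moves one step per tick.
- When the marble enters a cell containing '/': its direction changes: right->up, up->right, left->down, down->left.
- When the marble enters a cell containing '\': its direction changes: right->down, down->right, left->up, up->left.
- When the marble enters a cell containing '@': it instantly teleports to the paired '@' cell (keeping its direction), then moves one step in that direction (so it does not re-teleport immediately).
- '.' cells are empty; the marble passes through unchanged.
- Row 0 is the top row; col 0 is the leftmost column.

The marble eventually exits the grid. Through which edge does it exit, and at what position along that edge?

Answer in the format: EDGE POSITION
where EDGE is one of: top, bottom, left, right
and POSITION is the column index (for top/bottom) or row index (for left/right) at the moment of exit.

Answer: top 8

Derivation:
Step 1: enter (5,8), '.' pass, move up to (4,8)
Step 2: enter (4,8), '.' pass, move up to (3,8)
Step 3: enter (3,8), '.' pass, move up to (2,8)
Step 4: enter (2,8), '.' pass, move up to (1,8)
Step 5: enter (1,8), '.' pass, move up to (0,8)
Step 6: enter (0,8), '.' pass, move up to (-1,8)
Step 7: at (-1,8) — EXIT via top edge, pos 8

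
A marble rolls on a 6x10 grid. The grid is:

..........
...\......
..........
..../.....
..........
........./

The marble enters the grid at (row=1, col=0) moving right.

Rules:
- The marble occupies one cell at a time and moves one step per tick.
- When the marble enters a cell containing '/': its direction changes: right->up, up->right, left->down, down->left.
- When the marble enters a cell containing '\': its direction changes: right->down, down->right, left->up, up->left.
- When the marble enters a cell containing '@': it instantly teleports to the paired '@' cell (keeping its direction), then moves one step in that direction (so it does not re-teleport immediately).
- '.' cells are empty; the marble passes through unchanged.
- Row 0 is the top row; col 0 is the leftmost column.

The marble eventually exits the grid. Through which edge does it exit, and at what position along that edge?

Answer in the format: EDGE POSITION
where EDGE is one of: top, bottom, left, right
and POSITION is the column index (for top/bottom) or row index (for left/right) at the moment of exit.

Step 1: enter (1,0), '.' pass, move right to (1,1)
Step 2: enter (1,1), '.' pass, move right to (1,2)
Step 3: enter (1,2), '.' pass, move right to (1,3)
Step 4: enter (1,3), '\' deflects right->down, move down to (2,3)
Step 5: enter (2,3), '.' pass, move down to (3,3)
Step 6: enter (3,3), '.' pass, move down to (4,3)
Step 7: enter (4,3), '.' pass, move down to (5,3)
Step 8: enter (5,3), '.' pass, move down to (6,3)
Step 9: at (6,3) — EXIT via bottom edge, pos 3

Answer: bottom 3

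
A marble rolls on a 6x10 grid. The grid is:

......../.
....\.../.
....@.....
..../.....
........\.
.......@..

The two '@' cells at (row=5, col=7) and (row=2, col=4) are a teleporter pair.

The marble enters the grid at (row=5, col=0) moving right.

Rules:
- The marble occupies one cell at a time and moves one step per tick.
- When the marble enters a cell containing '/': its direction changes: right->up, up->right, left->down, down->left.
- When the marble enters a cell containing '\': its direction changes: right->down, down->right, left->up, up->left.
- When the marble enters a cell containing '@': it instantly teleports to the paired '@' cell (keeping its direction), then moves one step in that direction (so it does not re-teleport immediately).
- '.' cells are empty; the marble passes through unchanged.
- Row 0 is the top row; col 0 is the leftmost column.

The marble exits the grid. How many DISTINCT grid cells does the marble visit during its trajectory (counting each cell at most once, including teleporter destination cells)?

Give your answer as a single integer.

Answer: 14

Derivation:
Step 1: enter (5,0), '.' pass, move right to (5,1)
Step 2: enter (5,1), '.' pass, move right to (5,2)
Step 3: enter (5,2), '.' pass, move right to (5,3)
Step 4: enter (5,3), '.' pass, move right to (5,4)
Step 5: enter (5,4), '.' pass, move right to (5,5)
Step 6: enter (5,5), '.' pass, move right to (5,6)
Step 7: enter (5,6), '.' pass, move right to (5,7)
Step 8: enter (5,7), '@' teleport (5,7)->(2,4), also enter (2,4), move right to (2,5)
Step 9: enter (2,5), '.' pass, move right to (2,6)
Step 10: enter (2,6), '.' pass, move right to (2,7)
Step 11: enter (2,7), '.' pass, move right to (2,8)
Step 12: enter (2,8), '.' pass, move right to (2,9)
Step 13: enter (2,9), '.' pass, move right to (2,10)
Step 14: at (2,10) — EXIT via right edge, pos 2
Distinct cells visited: 14 (path length 14)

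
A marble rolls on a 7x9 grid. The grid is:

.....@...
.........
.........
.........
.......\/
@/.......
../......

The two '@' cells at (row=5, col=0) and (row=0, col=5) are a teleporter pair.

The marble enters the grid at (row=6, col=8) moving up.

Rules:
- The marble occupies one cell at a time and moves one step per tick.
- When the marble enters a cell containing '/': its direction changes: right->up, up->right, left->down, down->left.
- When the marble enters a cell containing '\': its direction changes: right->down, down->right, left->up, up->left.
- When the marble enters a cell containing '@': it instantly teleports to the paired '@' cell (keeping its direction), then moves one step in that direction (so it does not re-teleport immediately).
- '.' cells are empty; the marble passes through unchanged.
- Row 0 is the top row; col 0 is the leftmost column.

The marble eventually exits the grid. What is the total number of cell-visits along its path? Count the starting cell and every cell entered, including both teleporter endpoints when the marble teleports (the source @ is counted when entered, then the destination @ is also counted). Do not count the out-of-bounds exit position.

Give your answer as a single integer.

Answer: 3

Derivation:
Step 1: enter (6,8), '.' pass, move up to (5,8)
Step 2: enter (5,8), '.' pass, move up to (4,8)
Step 3: enter (4,8), '/' deflects up->right, move right to (4,9)
Step 4: at (4,9) — EXIT via right edge, pos 4
Path length (cell visits): 3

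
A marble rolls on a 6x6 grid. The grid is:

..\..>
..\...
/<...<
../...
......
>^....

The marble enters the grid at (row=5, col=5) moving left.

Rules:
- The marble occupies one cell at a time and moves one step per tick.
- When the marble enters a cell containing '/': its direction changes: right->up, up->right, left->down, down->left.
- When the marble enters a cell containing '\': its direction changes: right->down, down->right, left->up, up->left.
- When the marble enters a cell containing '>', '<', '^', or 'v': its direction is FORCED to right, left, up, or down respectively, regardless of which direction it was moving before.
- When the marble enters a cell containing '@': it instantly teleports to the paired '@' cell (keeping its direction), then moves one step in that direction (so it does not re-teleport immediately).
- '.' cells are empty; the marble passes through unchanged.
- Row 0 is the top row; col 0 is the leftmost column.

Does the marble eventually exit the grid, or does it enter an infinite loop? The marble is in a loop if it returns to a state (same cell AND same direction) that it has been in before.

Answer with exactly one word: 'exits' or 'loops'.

Step 1: enter (5,5), '.' pass, move left to (5,4)
Step 2: enter (5,4), '.' pass, move left to (5,3)
Step 3: enter (5,3), '.' pass, move left to (5,2)
Step 4: enter (5,2), '.' pass, move left to (5,1)
Step 5: enter (5,1), '^' forces left->up, move up to (4,1)
Step 6: enter (4,1), '.' pass, move up to (3,1)
Step 7: enter (3,1), '.' pass, move up to (2,1)
Step 8: enter (2,1), '<' forces up->left, move left to (2,0)
Step 9: enter (2,0), '/' deflects left->down, move down to (3,0)
Step 10: enter (3,0), '.' pass, move down to (4,0)
Step 11: enter (4,0), '.' pass, move down to (5,0)
Step 12: enter (5,0), '>' forces down->right, move right to (5,1)
Step 13: enter (5,1), '^' forces right->up, move up to (4,1)
Step 14: at (4,1) dir=up — LOOP DETECTED (seen before)

Answer: loops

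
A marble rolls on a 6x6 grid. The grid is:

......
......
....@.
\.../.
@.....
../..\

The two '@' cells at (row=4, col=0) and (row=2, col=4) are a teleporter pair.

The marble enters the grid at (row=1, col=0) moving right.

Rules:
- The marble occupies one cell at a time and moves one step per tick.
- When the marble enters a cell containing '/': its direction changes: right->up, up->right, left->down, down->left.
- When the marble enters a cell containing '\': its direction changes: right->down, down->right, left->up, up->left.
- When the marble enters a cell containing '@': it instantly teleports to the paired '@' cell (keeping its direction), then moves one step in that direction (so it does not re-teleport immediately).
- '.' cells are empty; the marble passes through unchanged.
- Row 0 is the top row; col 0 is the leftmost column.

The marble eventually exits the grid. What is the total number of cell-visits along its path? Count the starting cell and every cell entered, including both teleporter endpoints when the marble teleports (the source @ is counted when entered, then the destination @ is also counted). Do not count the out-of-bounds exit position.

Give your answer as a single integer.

Step 1: enter (1,0), '.' pass, move right to (1,1)
Step 2: enter (1,1), '.' pass, move right to (1,2)
Step 3: enter (1,2), '.' pass, move right to (1,3)
Step 4: enter (1,3), '.' pass, move right to (1,4)
Step 5: enter (1,4), '.' pass, move right to (1,5)
Step 6: enter (1,5), '.' pass, move right to (1,6)
Step 7: at (1,6) — EXIT via right edge, pos 1
Path length (cell visits): 6

Answer: 6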